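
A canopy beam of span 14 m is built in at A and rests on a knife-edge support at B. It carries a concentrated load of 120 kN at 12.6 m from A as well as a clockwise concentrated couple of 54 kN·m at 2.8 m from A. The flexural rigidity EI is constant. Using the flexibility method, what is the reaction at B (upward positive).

R_B = 104.1 kN

Choose R_B as the redundant. The primary structure is the cantilever fixed at A.
Downward deflection at the released point B due to the loads:
  point load 120 at a = 12.6: Pa²(3L − a)/(6EI) = 93351/EI
  clockwise couple 54 at a = 2.8: M₀a(2L − a)/(2EI) = 1905/EI
  δ_0 = 95256/EI
Tip deflection under a unit load at B: L³/(3EI) = 914.7/EI.
Compatibility at B: δ_0 − R_B·δ_{BB} = 0, so R_B = 95256/914.7 = 104.1 kN.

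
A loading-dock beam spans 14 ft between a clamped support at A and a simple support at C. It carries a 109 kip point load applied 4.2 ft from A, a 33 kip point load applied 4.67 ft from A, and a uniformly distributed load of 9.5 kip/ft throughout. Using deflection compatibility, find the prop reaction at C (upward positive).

R_C = 68.01 kip

Take the reaction at C as the redundant and release it; the primary structure is a cantilever fixed at A.
Primary-structure tip deflection at C by superposition:
  point load 109 at a = 4.2: Pa²(3L − a)/(6EI) = 12113/EI
  point load 33 at a = 4.67: Pa²(3L − a)/(6EI) = 4478/EI
  UDL 9.5: wL⁴/(8EI) = 45619/EI
  δ_0 = 62210/EI
Tip deflection under a unit load at C: L³/(3EI) = 914.7/EI.
Compatibility at C: δ_0 − R_C·δ_{CC} = 0, so R_C = 62210/914.7 = 68.01 kip.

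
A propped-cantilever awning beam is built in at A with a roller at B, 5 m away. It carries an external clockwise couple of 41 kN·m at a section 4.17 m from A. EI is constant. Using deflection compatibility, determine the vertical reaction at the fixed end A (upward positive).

R_A = -11.96 kN

Take the reaction at B as the redundant and release it; the primary structure is a cantilever fixed at A.
Free-end deflection of the primary structure under the applied loading (downward +):
  clockwise couple 41 at a = 4.17: M₀a(2L − a)/(2EI) = 498.4/EI
Tip deflection under a unit load at B: L³/(3EI) = 41.67/EI.
The prop prevents deflection at B: R_B = δ_0/δ_{BB} = 498.4/41.67 = 11.96 kN.
Vertical equilibrium: R_A = ΣP − R_B = 0 − 11.96 = -11.96 kN.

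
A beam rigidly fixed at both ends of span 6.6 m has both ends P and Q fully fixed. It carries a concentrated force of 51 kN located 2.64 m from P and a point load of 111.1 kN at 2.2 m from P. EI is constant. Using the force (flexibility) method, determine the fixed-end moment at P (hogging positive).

M_P = 157.1 kN·m

Release both end moments; the primary structure is a simply-supported span PQ with redundants M_P and M_Q.
End rotations of the released simple span under the applied load (×1/EI):
  at P: point load 51 at a = 2.64: Pab(L + b)/(6LEI) = 142.2/EI
  at Q: point load 51 at a = 2.64: Pab(L + a)/(6LEI) = 124.4/EI
  at P: point load 111.1 at a = 2.2: Pab(L + b)/(6LEI) = 298.7/EI
  at Q: point load 111.1 at a = 2.2: Pab(L + a)/(6LEI) = 239/EI
  θ_P0 = 440.9/EI,  θ_Q0 = 363.4/EI
Flexibility coefficients: a unit moment at one end gives L/(3EI) there and L/(6EI) at the far end, so f₁₁ = f₂₂ = 2.2/EI and f₁₂ = f₂₁ = 1.1/EI.
Compatibility — zero rotation at each built-in end:
  2.2 M_P + 1.1 M_Q = 440.9
  1.1 M_P + 2.2 M_Q = 363.4
Solving the pair gives M_P = 157.1 kN·m and M_Q = 86.63 kN·m (hogging).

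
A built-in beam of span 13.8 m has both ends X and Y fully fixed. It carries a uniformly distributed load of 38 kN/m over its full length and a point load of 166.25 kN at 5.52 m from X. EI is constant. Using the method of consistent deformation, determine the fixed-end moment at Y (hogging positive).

Release both end moments; the primary structure is a simply-supported span XY with redundants M_X and M_Y.
On the primary (simply-supported) span, the end slopes from the loading are:
  at X: UDL 38: wL³/(24EI) = 4161/EI
  at Y: UDL 38: wL³/(24EI) = 4161/EI
  at X: point load 166.25 at a = 5.52: Pab(L + b)/(6LEI) = 2026/EI
  at Y: point load 166.25 at a = 5.52: Pab(L + a)/(6LEI) = 1773/EI
  θ_X0 = 6187/EI,  θ_Y0 = 5934/EI
Flexibility coefficients: a unit moment at one end gives L/(3EI) there and L/(6EI) at the far end, so f₁₁ = f₂₂ = 4.6/EI and f₁₂ = f₂₁ = 2.3/EI.
Compatibility — zero rotation at each built-in end:
  4.6 M_X + 2.3 M_Y = 6187
  2.3 M_X + 4.6 M_Y = 5934
Solving the pair gives M_X = 933.4 kN·m and M_Y = 823.3 kN·m (hogging).

M_Y = 823.3 kN·m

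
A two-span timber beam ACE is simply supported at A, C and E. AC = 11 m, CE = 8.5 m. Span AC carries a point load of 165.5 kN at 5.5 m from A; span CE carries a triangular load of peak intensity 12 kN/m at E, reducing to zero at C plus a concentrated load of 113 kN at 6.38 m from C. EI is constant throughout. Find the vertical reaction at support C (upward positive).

Release continuity at C by inserting a hinge; the redundant is the internal moment M_C. The primary structure is two simply-supported spans AC and CE.
Rotations at C on the released spans (each span's end-slope, ×1/EI):
  span AC: point load 165.5 at a = 5.5: Pab(L + a)/(6LEI) = 1252/EI
  span CE: triangular load, peak 12: 7w₀L³/(360EI) = 143.3/EI
  span CE: point load 113 at a = 6.38: Pab(L + b)/(6LEI) = 318.3/EI
  relative rotation θ_0 = (1252 + 461.6)/EI = 1713/EI
A unit hogging moment at C produces rotation L₁/(3EI) + L₂/(3EI) = 6.5/EI.
Compatibility: M_C·(L₁+L₂)/(3EI) = θ_0, giving M_C = 263.6 kN·m (hogging).
Span AC, ΣM about A with M_C applied at C: R_C^{AC}·11 = 910.2 + 263.6, so R_C^{AC} = 106.7 kN and R_A = 165.5 − 106.7 = 58.79 kN.
Span CE, ΣM about E: R_C^{CE}·8.5 = 384.1 + 263.6, so R_C^{CE} = 76.19 kN and R_E = 164 − 76.19 = 87.81 kN.
R_C = 106.7 + 76.19 = 182.9 kN.

R_C = 182.9 kN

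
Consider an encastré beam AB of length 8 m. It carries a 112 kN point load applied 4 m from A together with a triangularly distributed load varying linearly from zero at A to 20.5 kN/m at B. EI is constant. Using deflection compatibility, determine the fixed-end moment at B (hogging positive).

M_B = 177.6 kN·m

Release both end moments; the primary structure is a simply-supported span AB with redundants M_A and M_B.
Simple-span end rotations at A and B under the given loads:
  at A: point load 112 at a = 4: Pab(L + b)/(6LEI) = 448/EI
  at B: point load 112 at a = 4: Pab(L + a)/(6LEI) = 448/EI
  at A: triangular load, peak 20.5: 7w₀L³/(360EI) = 204.1/EI
  at B: triangular load, peak 20.5: w₀L³/(45EI) = 233.2/EI
  θ_A0 = 652.1/EI,  θ_B0 = 681.2/EI
Flexibility coefficients: a unit moment at one end gives L/(3EI) there and L/(6EI) at the far end, so f₁₁ = f₂₂ = 2.667/EI and f₁₂ = f₂₁ = 1.333/EI.
Compatibility — zero rotation at each built-in end:
  2.667 M_A + 1.333 M_B = 652.1
  1.333 M_A + 2.667 M_B = 681.2
Solving the pair gives M_A = 155.7 kN·m and M_B = 177.6 kN·m (hogging).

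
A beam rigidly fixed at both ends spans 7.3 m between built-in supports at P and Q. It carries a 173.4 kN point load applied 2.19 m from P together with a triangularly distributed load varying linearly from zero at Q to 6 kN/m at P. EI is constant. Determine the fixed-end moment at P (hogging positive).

M_P = 202.1 kN·m

Release both end moments; the primary structure is a simply-supported span PQ with redundants M_P and M_Q.
On the primary (simply-supported) span, the end slopes from the loading are:
  at P: point load 173.4 at a = 2.19: Pab(L + b)/(6LEI) = 549.8/EI
  at Q: point load 173.4 at a = 2.19: Pab(L + a)/(6LEI) = 420.4/EI
  at P: triangular load, peak 6: w₀L³/(45EI) = 51.87/EI
  at Q: triangular load, peak 6: 7w₀L³/(360EI) = 45.39/EI
  θ_P0 = 601.7/EI,  θ_Q0 = 465.8/EI
Flexibility coefficients: a unit moment at one end gives L/(3EI) there and L/(6EI) at the far end, so f₁₁ = f₂₂ = 2.433/EI and f₁₂ = f₂₁ = 1.217/EI.
Compatibility — zero rotation at each built-in end:
  2.433 M_P + 1.217 M_Q = 601.7
  1.217 M_P + 2.433 M_Q = 465.8
Solving the pair gives M_P = 202.1 kN·m and M_Q = 90.4 kN·m (hogging).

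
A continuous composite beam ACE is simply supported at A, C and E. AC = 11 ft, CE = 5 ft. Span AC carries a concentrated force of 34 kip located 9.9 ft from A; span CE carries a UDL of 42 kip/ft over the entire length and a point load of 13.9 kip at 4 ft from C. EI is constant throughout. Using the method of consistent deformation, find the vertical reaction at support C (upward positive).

R_C = 157.3 kip

Release continuity at C by inserting a hinge; the redundant is the internal moment M_C. The primary structure is two simply-supported spans AC and CE.
Rotations at C on the released spans (each span's end-slope, ×1/EI):
  span AC: point load 34 at a = 9.9: Pab(L + a)/(6LEI) = 117.2/EI
  span CE: UDL 42: wL³/(24EI) = 218.8/EI
  span CE: point load 13.9 at a = 4: Pab(L + b)/(6LEI) = 11.12/EI
  relative rotation θ_0 = (117.2 + 229.9)/EI = 347.1/EI
A unit hogging moment at C produces rotation L₁/(3EI) + L₂/(3EI) = 5.333/EI.
Compatibility: M_C·(L₁+L₂)/(3EI) = θ_0, giving M_C = 65.08 kip·ft (hogging).
Span AC, ΣM about A with M_C applied at C: R_C^{AC}·11 = 336.6 + 65.08, so R_C^{AC} = 36.52 kip and R_A = 34 − 36.52 = -2.517 kip.
Span CE, ΣM about E: R_C^{CE}·5 = 538.9 + 65.08, so R_C^{CE} = 120.8 kip and R_E = 223.9 − 120.8 = 103.1 kip.
R_C = 36.52 + 120.8 = 157.3 kip.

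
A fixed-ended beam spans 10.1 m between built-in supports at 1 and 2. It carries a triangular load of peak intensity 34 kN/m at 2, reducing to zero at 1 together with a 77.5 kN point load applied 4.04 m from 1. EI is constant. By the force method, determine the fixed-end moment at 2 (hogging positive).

Release both end moments; the primary structure is a simply-supported span 12 with redundants M_1 and M_2.
Simple-span end rotations at 1 and 2 under the given loads:
  at 1: triangular load, peak 34: 7w₀L³/(360EI) = 681.1/EI
  at 2: triangular load, peak 34: w₀L³/(45EI) = 778.4/EI
  at 1: point load 77.5 at a = 4.04: Pab(L + b)/(6LEI) = 506/EI
  at 2: point load 77.5 at a = 4.04: Pab(L + a)/(6LEI) = 442.7/EI
  θ_10 = 1187/EI,  θ_20 = 1221/EI
Flexibility coefficients: a unit moment at one end gives L/(3EI) there and L/(6EI) at the far end, so f₁₁ = f₂₂ = 3.367/EI and f₁₂ = f₂₁ = 1.683/EI.
Compatibility — zero rotation at each built-in end:
  3.367 M_1 + 1.683 M_2 = 1187
  1.683 M_1 + 3.367 M_2 = 1221
Solving the pair gives M_1 = 228.3 kN·m and M_2 = 248.6 kN·m (hogging).

M_2 = 248.6 kN·m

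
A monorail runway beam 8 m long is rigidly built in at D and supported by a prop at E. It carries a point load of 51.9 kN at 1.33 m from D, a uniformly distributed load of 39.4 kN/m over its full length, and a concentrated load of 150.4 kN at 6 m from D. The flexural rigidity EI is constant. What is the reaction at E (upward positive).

Release the roller at E. Primary structure: cantilever fixed at D.
Deflection at E on the released cantilever, summing each load's contribution:
  point load 51.9 at a = 1.33: Pa²(3L − a)/(6EI) = 346.9/EI
  UDL 39.4: wL⁴/(8EI) = 20173/EI
  point load 150.4 at a = 6: Pa²(3L − a)/(6EI) = 16243/EI
  δ_0 = 36763/EI
Tip deflection under a unit load at E: L³/(3EI) = 170.7/EI.
The prop prevents deflection at E: R_E = δ_0/δ_{EE} = 36763/170.7 = 215.4 kN.

R_E = 215.4 kN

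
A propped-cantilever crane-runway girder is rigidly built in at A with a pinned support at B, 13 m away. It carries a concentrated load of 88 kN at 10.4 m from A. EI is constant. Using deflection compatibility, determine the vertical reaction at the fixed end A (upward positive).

Choose R_B as the redundant. The primary structure is the cantilever fixed at A.
Free-end deflection of the primary structure under the applied loading (downward +):
  point load 88 at a = 10.4: Pa²(3L − a)/(6EI) = 45370/EI
Flexibility coefficient — unit upward force at B: δ_{BB} = L³/(3EI) = 732.3/EI.
The prop prevents deflection at B: R_B = δ_0/δ_{BB} = 45370/732.3 = 61.95 kN.
Vertical equilibrium: R_A = ΣP − R_B = 88 − 61.95 = 26.05 kN.

R_A = 26.05 kN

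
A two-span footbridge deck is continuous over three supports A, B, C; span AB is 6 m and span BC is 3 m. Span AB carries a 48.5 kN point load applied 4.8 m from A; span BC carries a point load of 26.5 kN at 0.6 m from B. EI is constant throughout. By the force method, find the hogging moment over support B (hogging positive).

Release continuity at B by inserting a hinge; the redundant is the internal moment M_B. The primary structure is two simply-supported spans AB and BC.
Rotations at B on the released spans (each span's end-slope, ×1/EI):
  span AB: point load 48.5 at a = 4.8: Pab(L + a)/(6LEI) = 83.81/EI
  span BC: point load 26.5 at a = 0.6: Pab(L + b)/(6LEI) = 11.45/EI
  relative rotation θ_0 = (83.81 + 11.45)/EI = 95.26/EI
A unit hogging moment at B produces rotation L₁/(3EI) + L₂/(3EI) = 3/EI.
Compatibility: M_B·(L₁+L₂)/(3EI) = θ_0, giving M_B = 31.75 kN·m (hogging).

M_B = 31.75 kN·m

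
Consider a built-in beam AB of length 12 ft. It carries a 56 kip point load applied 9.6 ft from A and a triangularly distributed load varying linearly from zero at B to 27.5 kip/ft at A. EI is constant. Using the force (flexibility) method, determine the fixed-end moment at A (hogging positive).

M_A = 219.5 kip·ft

Release both end moments; the primary structure is a simply-supported span AB with redundants M_A and M_B.
Simple-span end rotations at A and B under the given loads:
  at A: point load 56 at a = 9.6: Pab(L + b)/(6LEI) = 258/EI
  at B: point load 56 at a = 9.6: Pab(L + a)/(6LEI) = 387.1/EI
  at A: triangular load, peak 27.5: w₀L³/(45EI) = 1056/EI
  at B: triangular load, peak 27.5: 7w₀L³/(360EI) = 924/EI
  θ_A0 = 1314/EI,  θ_B0 = 1311/EI
Flexibility coefficients: a unit moment at one end gives L/(3EI) there and L/(6EI) at the far end, so f₁₁ = f₂₂ = 4/EI and f₁₂ = f₂₁ = 2/EI.
Compatibility — zero rotation at each built-in end:
  4 M_A + 2 M_B = 1314
  2 M_A + 4 M_B = 1311
Solving the pair gives M_A = 219.5 kip·ft and M_B = 218 kip·ft (hogging).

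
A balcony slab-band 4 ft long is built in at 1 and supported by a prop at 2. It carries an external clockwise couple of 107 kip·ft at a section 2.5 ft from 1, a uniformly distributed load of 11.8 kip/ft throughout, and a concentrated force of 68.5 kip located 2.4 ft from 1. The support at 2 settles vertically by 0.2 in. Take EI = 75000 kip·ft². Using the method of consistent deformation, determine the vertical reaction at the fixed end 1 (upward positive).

Release the roller at 2. Primary structure: cantilever fixed at 1.
Downward deflection at the released point 2 due to the loads:
  clockwise couple 107 at a = 2.5: M₀a(2L − a)/(2EI) = 735.6/EI
  UDL 11.8: wL⁴/(8EI) = 377.6/EI
  point load 68.5 at a = 2.4: Pa²(3L − a)/(6EI) = 631.3/EI
  δ_0 = 1745/EI
Tip deflection under a unit load at 2: L³/(3EI) = 21.33/EI.
With EI = 75000 kip·ft²: δ_0 = 0.02326 ft and δ_{22} = 0.000284 ft/kip.
Compatibility — the beam at 2 must follow the support down by 0.01667 ft: δ_0 − R_2·δ_{22} = 0.01667, so R_2 = (0.02326 − 0.01667)/0.000284 = 23.18 kip.
Vertical equilibrium: R_1 = ΣP − R_2 = 115.7 − 23.18 = 92.52 kip.

R_1 = 92.52 kip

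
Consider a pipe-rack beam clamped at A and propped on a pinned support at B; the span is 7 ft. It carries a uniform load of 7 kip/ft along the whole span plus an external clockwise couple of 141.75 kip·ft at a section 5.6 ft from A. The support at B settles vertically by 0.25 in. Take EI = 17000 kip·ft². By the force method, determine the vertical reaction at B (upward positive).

Choose R_B as the redundant. The primary structure is the cantilever fixed at A.
Primary-structure tip deflection at B by superposition:
  UDL 7: wL⁴/(8EI) = 2101/EI
  clockwise couple 141.75 at a = 5.6: M₀a(2L − a)/(2EI) = 3334/EI
  δ_0 = 5435/EI
Flexibility coefficient — unit upward force at B: δ_{BB} = L³/(3EI) = 114.3/EI.
With EI = 17000 kip·ft²: δ_0 = 0.3197 ft and δ_{BB} = 0.006725 ft/kip.
Compatibility — the beam at B must follow the support down by 0.02083 ft: δ_0 − R_B·δ_{BB} = 0.02083, so R_B = (0.3197 − 0.02083)/0.006725 = 44.44 kip.

R_B = 44.44 kip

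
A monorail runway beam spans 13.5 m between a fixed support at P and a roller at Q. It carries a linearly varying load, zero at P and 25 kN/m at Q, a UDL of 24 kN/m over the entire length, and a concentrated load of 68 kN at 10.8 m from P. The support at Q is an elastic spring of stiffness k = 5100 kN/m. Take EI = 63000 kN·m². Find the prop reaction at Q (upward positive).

Remove the prop at Q; the released (primary) structure is a cantilever built in at P.
Primary-structure tip deflection at Q by superposition:
  triangular load, peak 25 at the free end: 11w₀L⁴/(120EI) = 76118/EI
  UDL 24: wL⁴/(8EI) = 99645/EI
  point load 68 at a = 10.8: Pa²(3L − a)/(6EI) = 39261/EI
  δ_0 = 215024/EI
Flexibility coefficient — unit upward force at Q: δ_{QQ} = L³/(3EI) = 820.1/EI.
With EI = 63000 kN·m²: δ_0 = 3.4131 m and δ_{QQ} = 0.013018 m/kN.
Compatibility — the spring shortens by R_Q/k under the reaction it provides: δ_0 − R_Q·δ_{QQ} = R_Q/k. With 1/k = 0.000196 m/kN, R_Q = δ_0 / (δ_{QQ} + 1/k) = 3.4131 / (0.013018 + 0.000196) = 258.3 kN.

R_Q = 258.3 kN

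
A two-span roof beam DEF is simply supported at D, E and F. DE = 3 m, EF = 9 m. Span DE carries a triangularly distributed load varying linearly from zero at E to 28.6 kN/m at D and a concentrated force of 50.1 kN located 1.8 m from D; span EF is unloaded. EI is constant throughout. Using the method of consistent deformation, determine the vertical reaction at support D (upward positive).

Release continuity at E by inserting a hinge; the redundant is the internal moment M_E. The primary structure is two simply-supported spans DE and EF.
End slopes at the hinge E, treating each span as simply supported:
  span DE: triangular load, peak 28.6: 7w₀L³/(360EI) = 15.02/EI
  span DE: point load 50.1 at a = 1.8: Pab(L + a)/(6LEI) = 28.86/EI
  relative rotation θ_0 = (43.87 + 0)/EI = 43.87/EI
A unit hogging moment at E produces rotation L₁/(3EI) + L₂/(3EI) = 4/EI.
Slope continuity at E: θ_0 = M_E·4/EI, so M_E = 43.87/4 = 10.97 kN·m (hogging).
Span DE, ΣM about D with M_E applied at E: R_E^{DE}·3 = 133.1 + 10.97, so R_E^{DE} = 48.02 kN and R_D = 93 − 48.02 = 44.98 kN.

R_D = 44.98 kN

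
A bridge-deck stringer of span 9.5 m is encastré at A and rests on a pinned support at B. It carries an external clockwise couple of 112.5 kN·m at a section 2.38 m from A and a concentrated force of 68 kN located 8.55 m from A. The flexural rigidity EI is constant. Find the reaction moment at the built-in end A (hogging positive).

M_A = 70.52 kN·m

Choose R_B as the redundant. The primary structure is the cantilever fixed at A.
Primary-structure tip deflection at B by superposition:
  clockwise couple 112.5 at a = 2.38: M₀a(2L − a)/(2EI) = 2225/EI
  point load 68 at a = 8.55: Pa²(3L − a)/(6EI) = 16528/EI
  δ_0 = 18753/EI
Flexibility coefficient — unit upward force at B: δ_{BB} = L³/(3EI) = 285.8/EI.
The prop prevents deflection at B: R_B = δ_0/δ_{BB} = 18753/285.8 = 65.62 kN.
Moment equilibrium about A: M_A = Σ(load moments about A) − R_B·L = 693.9 − 65.62×9.5 = 70.52 kN·m.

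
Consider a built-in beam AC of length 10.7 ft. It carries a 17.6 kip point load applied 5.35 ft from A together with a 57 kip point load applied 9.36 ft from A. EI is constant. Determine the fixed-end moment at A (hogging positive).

M_A = 31.91 kip·ft

Take the two fixed-end moments M_A, M_C as redundants; the released structure is the simple span AC.
On the primary (simply-supported) span, the end slopes from the loading are:
  at A: point load 17.6 at a = 5.35: Pab(L + b)/(6LEI) = 125.9/EI
  at C: point load 17.6 at a = 5.35: Pab(L + a)/(6LEI) = 125.9/EI
  at A: point load 57 at a = 9.36: Pab(L + b)/(6LEI) = 134.1/EI
  at C: point load 57 at a = 9.36: Pab(L + a)/(6LEI) = 223.4/EI
  θ_A0 = 260/EI,  θ_C0 = 349.3/EI
Flexibility coefficients: a unit moment at one end gives L/(3EI) there and L/(6EI) at the far end, so f₁₁ = f₂₂ = 3.567/EI and f₁₂ = f₂₁ = 1.783/EI.
Compatibility — zero rotation at each built-in end:
  3.567 M_A + 1.783 M_C = 260
  1.783 M_A + 3.567 M_C = 349.3
Solving the pair gives M_A = 31.91 kip·ft and M_C = 81.99 kip·ft (hogging).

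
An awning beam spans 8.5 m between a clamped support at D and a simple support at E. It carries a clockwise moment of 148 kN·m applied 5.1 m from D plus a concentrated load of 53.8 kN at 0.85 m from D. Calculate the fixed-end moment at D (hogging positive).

M_D = 0.6191 kN·m

Take the reaction at E as the redundant and release it; the primary structure is a cantilever fixed at D.
Primary-structure tip deflection at E by superposition:
  clockwise couple 148 at a = 5.1: M₀a(2L − a)/(2EI) = 4491/EI
  point load 53.8 at a = 0.85: Pa²(3L − a)/(6EI) = 159.7/EI
  δ_0 = 4651/EI
Flexibility coefficient — unit upward force at E: δ_{EE} = L³/(3EI) = 204.7/EI.
Compatibility at E: δ_0 − R_E·δ_{EE} = 0, so R_E = 4651/204.7 = 22.72 kN.
Moment equilibrium about D: M_D = Σ(load moments about D) − R_E·L = 193.7 − 22.72×8.5 = 0.6191 kN·m.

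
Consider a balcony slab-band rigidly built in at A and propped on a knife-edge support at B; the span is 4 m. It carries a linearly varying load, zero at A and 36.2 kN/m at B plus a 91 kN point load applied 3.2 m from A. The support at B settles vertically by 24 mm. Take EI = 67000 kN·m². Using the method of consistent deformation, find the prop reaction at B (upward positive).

R_B = 28.51 kN

Remove the prop at B; the released (primary) structure is a cantilever built in at A.
Primary-structure tip deflection at B by superposition:
  triangular load, peak 36.2 at the free end: 11w₀L⁴/(120EI) = 849.5/EI
  point load 91 at a = 3.2: Pa²(3L − a)/(6EI) = 1367/EI
  δ_0 = 2216/EI
Flexibility coefficient — unit upward force at B: δ_{BB} = L³/(3EI) = 21.33/EI.
With EI = 67000 kN·m²: δ_0 = 0.033077 m and δ_{BB} = 0.000318 m/kN.
Compatibility — the beam at B must follow the support down by 0.024 m: δ_0 − R_B·δ_{BB} = 0.024, so R_B = (0.033077 − 0.024)/0.000318 = 28.51 kN.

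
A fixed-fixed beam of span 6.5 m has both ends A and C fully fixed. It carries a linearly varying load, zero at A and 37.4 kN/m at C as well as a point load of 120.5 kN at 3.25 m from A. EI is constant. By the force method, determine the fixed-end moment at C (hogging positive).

M_C = 176.9 kN·m

Release both end moments; the primary structure is a simply-supported span AC with redundants M_A and M_C.
End rotations of the released simple span under the applied load (×1/EI):
  at A: triangular load, peak 37.4: 7w₀L³/(360EI) = 199.7/EI
  at C: triangular load, peak 37.4: w₀L³/(45EI) = 228.2/EI
  at A: point load 120.5 at a = 3.25: Pab(L + b)/(6LEI) = 318.2/EI
  at C: point load 120.5 at a = 3.25: Pab(L + a)/(6LEI) = 318.2/EI
  θ_A0 = 517.9/EI,  θ_C0 = 546.4/EI
Flexibility coefficients: a unit moment at one end gives L/(3EI) there and L/(6EI) at the far end, so f₁₁ = f₂₂ = 2.167/EI and f₁₂ = f₂₁ = 1.083/EI.
Compatibility — zero rotation at each built-in end:
  2.167 M_A + 1.083 M_C = 517.9
  1.083 M_A + 2.167 M_C = 546.4
Solving the pair gives M_A = 150.6 kN·m and M_C = 176.9 kN·m (hogging).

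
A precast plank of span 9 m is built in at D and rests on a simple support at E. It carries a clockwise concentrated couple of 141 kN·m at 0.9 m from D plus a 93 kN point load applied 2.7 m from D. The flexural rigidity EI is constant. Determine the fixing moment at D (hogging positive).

M_D = 250.2 kN·m

Release the roller at E. Primary structure: cantilever fixed at D.
Free-end deflection of the primary structure under the applied loading (downward +):
  clockwise couple 141 at a = 0.9: M₀a(2L − a)/(2EI) = 1085/EI
  point load 93 at a = 2.7: Pa²(3L − a)/(6EI) = 2746/EI
  δ_0 = 3831/EI
Tip deflection under a unit load at E: L³/(3EI) = 243/EI.
The prop prevents deflection at E: R_E = δ_0/δ_{EE} = 3831/243 = 15.76 kN.
Moment equilibrium about D: M_D = Σ(load moments about D) − R_E·L = 392.1 − 15.76×9 = 250.2 kN·m.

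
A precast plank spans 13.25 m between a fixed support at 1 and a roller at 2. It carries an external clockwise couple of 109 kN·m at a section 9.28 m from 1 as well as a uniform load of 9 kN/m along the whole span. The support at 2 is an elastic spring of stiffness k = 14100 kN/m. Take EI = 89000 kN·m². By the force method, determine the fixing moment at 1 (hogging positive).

M_1 = 163.7 kN·m

Remove the prop at 2; the released (primary) structure is a cantilever built in at 1.
Deflection at 2 on the released cantilever, summing each load's contribution:
  clockwise couple 109 at a = 9.28: M₀a(2L − a)/(2EI) = 8709/EI
  UDL 9: wL⁴/(8EI) = 34675/EI
  δ_0 = 43384/EI
Tip deflection under a unit load at 2: L³/(3EI) = 775.4/EI.
With EI = 89000 kN·m²: δ_0 = 0.48746 m and δ_{22} = 0.008712 m/kN.
Compatibility — the spring shortens by R_2/k under the reaction it provides: δ_0 − R_2·δ_{22} = R_2/k. With 1/k = 0.000071 m/kN, R_2 = δ_0 / (δ_{22} + 1/k) = 0.48746 / (0.008712 + 0.000071) = 55.5 kN.
Moment equilibrium about 1: M_1 = Σ(load moments about 1) − R_2·L = 899 − 55.5×13.25 = 163.7 kN·m.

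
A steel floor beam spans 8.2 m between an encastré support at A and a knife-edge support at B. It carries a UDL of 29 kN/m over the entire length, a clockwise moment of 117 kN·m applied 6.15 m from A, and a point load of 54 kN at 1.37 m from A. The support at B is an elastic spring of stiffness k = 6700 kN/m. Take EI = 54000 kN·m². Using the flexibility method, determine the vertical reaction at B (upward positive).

R_B = 106.7 kN

Remove the prop at B; the released (primary) structure is a cantilever built in at A.
Free-end deflection of the primary structure under the applied loading (downward +):
  UDL 29: wL⁴/(8EI) = 16389/EI
  clockwise couple 117 at a = 6.15: M₀a(2L − a)/(2EI) = 3688/EI
  point load 54 at a = 1.37: Pa²(3L − a)/(6EI) = 392.4/EI
  δ_0 = 20470/EI
Flexibility coefficient — unit upward force at B: δ_{BB} = L³/(3EI) = 183.8/EI.
With EI = 54000 kN·m²: δ_0 = 0.37907 m and δ_{BB} = 0.003404 m/kN.
Compatibility — the spring shortens by R_B/k under the reaction it provides: δ_0 − R_B·δ_{BB} = R_B/k. With 1/k = 0.000149 m/kN, R_B = δ_0 / (δ_{BB} + 1/k) = 0.37907 / (0.003404 + 0.000149) = 106.7 kN.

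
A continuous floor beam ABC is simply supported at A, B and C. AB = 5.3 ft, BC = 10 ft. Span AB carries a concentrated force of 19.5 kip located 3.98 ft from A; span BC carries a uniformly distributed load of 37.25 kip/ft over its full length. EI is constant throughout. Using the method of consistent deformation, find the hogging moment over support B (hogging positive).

Release continuity at B by inserting a hinge; the redundant is the internal moment M_B. The primary structure is two simply-supported spans AB and BC.
End slopes at the hinge B, treating each span as simply supported:
  span AB: point load 19.5 at a = 3.98: Pab(L + a)/(6LEI) = 29.9/EI
  span BC: UDL 37.25: wL³/(24EI) = 1552/EI
  relative rotation θ_0 = (29.9 + 1552)/EI = 1582/EI
A unit hogging moment at B produces rotation L₁/(3EI) + L₂/(3EI) = 5.1/EI.
Slope continuity at B: θ_0 = M_B·5.1/EI, so M_B = 1582/5.1 = 310.2 kip·ft (hogging).

M_B = 310.2 kip·ft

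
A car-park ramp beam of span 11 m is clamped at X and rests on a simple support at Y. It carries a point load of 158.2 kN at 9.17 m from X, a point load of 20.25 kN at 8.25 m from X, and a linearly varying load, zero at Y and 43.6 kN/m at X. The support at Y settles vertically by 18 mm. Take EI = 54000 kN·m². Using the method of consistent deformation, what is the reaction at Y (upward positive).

Choose R_Y as the redundant. The primary structure is the cantilever fixed at X.
Free-end deflection of the primary structure under the applied loading (downward +):
  point load 158.2 at a = 9.17: Pa²(3L − a)/(6EI) = 52835/EI
  point load 20.25 at a = 8.25: Pa²(3L − a)/(6EI) = 5685/EI
  triangular load, peak 43.6 at the fixed end: w₀L⁴/(30EI) = 21278/EI
  δ_0 = 79798/EI
Tip deflection under a unit load at Y: L³/(3EI) = 443.7/EI.
With EI = 54000 kN·m²: δ_0 = 1.4777 m and δ_{YY} = 0.008216 m/kN.
Compatibility — the beam at Y must follow the support down by 0.018 m: δ_0 − R_Y·δ_{YY} = 0.018, so R_Y = (1.4777 − 0.018)/0.008216 = 177.7 kN.

R_Y = 177.7 kN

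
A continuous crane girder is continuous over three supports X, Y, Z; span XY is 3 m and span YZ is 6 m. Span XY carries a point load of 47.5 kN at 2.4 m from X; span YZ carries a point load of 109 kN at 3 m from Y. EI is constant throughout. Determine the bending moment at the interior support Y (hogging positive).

Release continuity at Y by inserting a hinge; the redundant is the internal moment M_Y. The primary structure is two simply-supported spans XY and YZ.
Discontinuity in slope at Y on the released structure — sum the simple-span end rotations:
  span XY: point load 47.5 at a = 2.4: Pab(L + a)/(6LEI) = 20.52/EI
  span YZ: point load 109 at a = 3: Pab(L + b)/(6LEI) = 245.2/EI
  relative rotation θ_0 = (20.52 + 245.2)/EI = 265.8/EI
A unit hogging moment at Y produces rotation L₁/(3EI) + L₂/(3EI) = 3/EI.
Compatibility: M_Y·(L₁+L₂)/(3EI) = θ_0, giving M_Y = 88.59 kN·m (hogging).

M_Y = 88.59 kN·m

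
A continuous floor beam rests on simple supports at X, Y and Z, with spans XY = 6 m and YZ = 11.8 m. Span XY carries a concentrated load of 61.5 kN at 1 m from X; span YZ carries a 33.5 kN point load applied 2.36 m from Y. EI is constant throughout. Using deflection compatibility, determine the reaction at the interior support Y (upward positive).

R_Y = 49.07 kN

Release continuity at Y by inserting a hinge; the redundant is the internal moment M_Y. The primary structure is two simply-supported spans XY and YZ.
Rotations at Y on the released spans (each span's end-slope, ×1/EI):
  span XY: point load 61.5 at a = 1: Pab(L + a)/(6LEI) = 59.79/EI
  span YZ: point load 33.5 at a = 2.36: Pab(L + b)/(6LEI) = 223.9/EI
  relative rotation θ_0 = (59.79 + 223.9)/EI = 283.7/EI
A unit hogging moment at Y produces rotation L₁/(3EI) + L₂/(3EI) = 5.933/EI.
Slope continuity at Y: θ_0 = M_Y·5.933/EI, so M_Y = 283.7/5.933 = 47.81 kN·m (hogging).
Span XY, ΣM about X with M_Y applied at Y: R_Y^{XY}·6 = 61.5 + 47.81, so R_Y^{XY} = 18.22 kN and R_X = 61.5 − 18.22 = 43.28 kN.
Span YZ, ΣM about Z: R_Y^{YZ}·11.8 = 316.2 + 47.81, so R_Y^{YZ} = 30.85 kN and R_Z = 33.5 − 30.85 = 2.648 kN.
R_Y = 18.22 + 30.85 = 49.07 kN.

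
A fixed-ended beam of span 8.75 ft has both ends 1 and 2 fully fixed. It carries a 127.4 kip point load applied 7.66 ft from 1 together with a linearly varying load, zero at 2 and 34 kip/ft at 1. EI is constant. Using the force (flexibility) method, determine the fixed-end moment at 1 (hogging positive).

Release both end moments; the primary structure is a simply-supported span 12 with redundants M_1 and M_2.
End rotations of the released simple span under the applied load (×1/EI):
  at 1: point load 127.4 at a = 7.66: Pab(L + b)/(6LEI) = 199.4/EI
  at 2: point load 127.4 at a = 7.66: Pab(L + a)/(6LEI) = 332.5/EI
  at 1: triangular load, peak 34: w₀L³/(45EI) = 506.2/EI
  at 2: triangular load, peak 34: 7w₀L³/(360EI) = 442.9/EI
  θ_10 = 705.5/EI,  θ_20 = 775.4/EI
Flexibility coefficients: a unit moment at one end gives L/(3EI) there and L/(6EI) at the far end, so f₁₁ = f₂₂ = 2.917/EI and f₁₂ = f₂₁ = 1.458/EI.
Compatibility — zero rotation at each built-in end:
  2.917 M_1 + 1.458 M_2 = 705.5
  1.458 M_1 + 2.917 M_2 = 775.4
Solving the pair gives M_1 = 145.3 kip·ft and M_2 = 193.2 kip·ft (hogging).

M_1 = 145.3 kip·ft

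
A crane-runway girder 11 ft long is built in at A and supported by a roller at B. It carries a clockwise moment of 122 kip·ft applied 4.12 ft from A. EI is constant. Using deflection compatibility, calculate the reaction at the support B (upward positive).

R_B = 10.13 kip

Remove the prop at B; the released (primary) structure is a cantilever built in at A.
Deflection at B on the released cantilever, summing each load's contribution:
  clockwise couple 122 at a = 4.12: M₀a(2L − a)/(2EI) = 4494/EI
Tip deflection under a unit load at B: L³/(3EI) = 443.7/EI.
The prop prevents deflection at B: R_B = δ_0/δ_{BB} = 4494/443.7 = 10.13 kip.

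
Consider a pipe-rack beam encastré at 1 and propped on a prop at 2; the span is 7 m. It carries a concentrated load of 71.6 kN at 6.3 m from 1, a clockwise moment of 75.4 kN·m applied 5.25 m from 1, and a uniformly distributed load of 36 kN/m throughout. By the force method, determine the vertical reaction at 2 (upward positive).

Choose R_2 as the redundant. The primary structure is the cantilever fixed at 1.
Free-end deflection of the primary structure under the applied loading (downward +):
  point load 71.6 at a = 6.3: Pa²(3L − a)/(6EI) = 6962/EI
  clockwise couple 75.4 at a = 5.25: M₀a(2L − a)/(2EI) = 1732/EI
  UDL 36: wL⁴/(8EI) = 10804/EI
  δ_0 = 19499/EI
Tip deflection under a unit load at 2: L³/(3EI) = 114.3/EI.
The prop prevents deflection at 2: R_2 = δ_0/δ_{22} = 19499/114.3 = 170.5 kN.

R_2 = 170.5 kN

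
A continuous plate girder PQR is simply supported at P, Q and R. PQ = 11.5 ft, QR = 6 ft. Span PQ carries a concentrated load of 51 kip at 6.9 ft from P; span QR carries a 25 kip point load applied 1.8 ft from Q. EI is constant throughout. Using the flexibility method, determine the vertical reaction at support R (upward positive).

Insert a hinge at Q; M_Q is the redundant, and each span becomes simply supported.
Rotations at Q on the released spans (each span's end-slope, ×1/EI):
  span PQ: point load 51 at a = 6.9: Pab(L + a)/(6LEI) = 431.7/EI
  span QR: point load 25 at a = 1.8: Pab(L + b)/(6LEI) = 53.55/EI
  relative rotation θ_0 = (431.7 + 53.55)/EI = 485.2/EI
A unit hogging moment at Q produces rotation L₁/(3EI) + L₂/(3EI) = 5.833/EI.
Slope continuity at Q: θ_0 = M_Q·5.833/EI, so M_Q = 485.2/5.833 = 83.18 kip·ft (hogging).
Span QR, ΣM about R: R_Q^{QR}·6 = 105 + 83.18, so R_Q^{QR} = 31.36 kip and R_R = 25 − 31.36 = -6.363 kip.

R_R = -6.363 kip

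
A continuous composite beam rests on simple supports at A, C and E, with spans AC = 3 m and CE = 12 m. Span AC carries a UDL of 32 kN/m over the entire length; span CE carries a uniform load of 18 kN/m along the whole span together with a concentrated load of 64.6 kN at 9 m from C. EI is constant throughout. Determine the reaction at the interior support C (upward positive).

Release continuity at C by inserting a hinge; the redundant is the internal moment M_C. The primary structure is two simply-supported spans AC and CE.
End slopes at the hinge C, treating each span as simply supported:
  span AC: UDL 32: wL³/(24EI) = 36/EI
  span CE: UDL 18: wL³/(24EI) = 1296/EI
  span CE: point load 64.6 at a = 9: Pab(L + b)/(6LEI) = 363.4/EI
  relative rotation θ_0 = (36 + 1659)/EI = 1695/EI
A unit hogging moment at C produces rotation L₁/(3EI) + L₂/(3EI) = 5/EI.
Slope continuity at C: θ_0 = M_C·5/EI, so M_C = 1695/5 = 339.1 kN·m (hogging).
Span AC, ΣM about A with M_C applied at C: R_C^{AC}·3 = 144 + 339.1, so R_C^{AC} = 161 kN and R_A = 96 − 161 = -65.03 kN.
Span CE, ΣM about E: R_C^{CE}·12 = 1490 + 339.1, so R_C^{CE} = 152.4 kN and R_E = 280.6 − 152.4 = 128.2 kN.
R_C = 161 + 152.4 = 313.4 kN.

R_C = 313.4 kN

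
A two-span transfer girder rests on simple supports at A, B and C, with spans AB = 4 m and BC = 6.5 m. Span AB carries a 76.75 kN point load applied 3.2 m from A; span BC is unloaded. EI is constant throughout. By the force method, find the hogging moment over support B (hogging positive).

M_B = 16.84 kN·m

Release continuity at B by inserting a hinge; the redundant is the internal moment M_B. The primary structure is two simply-supported spans AB and BC.
End slopes at the hinge B, treating each span as simply supported:
  span AB: point load 76.75 at a = 3.2: Pab(L + a)/(6LEI) = 58.94/EI
  relative rotation θ_0 = (58.94 + 0)/EI = 58.94/EI
A unit hogging moment at B produces rotation L₁/(3EI) + L₂/(3EI) = 3.5/EI.
Slope continuity at B: θ_0 = M_B·3.5/EI, so M_B = 58.94/3.5 = 16.84 kN·m (hogging).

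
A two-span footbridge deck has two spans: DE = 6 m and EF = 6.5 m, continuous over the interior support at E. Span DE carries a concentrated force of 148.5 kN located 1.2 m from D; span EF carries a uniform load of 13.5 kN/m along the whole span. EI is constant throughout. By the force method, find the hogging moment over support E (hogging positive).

Insert a hinge at E; M_E is the redundant, and each span becomes simply supported.
Discontinuity in slope at E on the released structure — sum the simple-span end rotations:
  span DE: point load 148.5 at a = 1.2: Pab(L + a)/(6LEI) = 171.1/EI
  span EF: UDL 13.5: wL³/(24EI) = 154.5/EI
  relative rotation θ_0 = (171.1 + 154.5)/EI = 325.5/EI
A unit hogging moment at E produces rotation L₁/(3EI) + L₂/(3EI) = 4.167/EI.
Slope continuity at E: θ_0 = M_E·4.167/EI, so M_E = 325.5/4.167 = 78.13 kN·m (hogging).

M_E = 78.13 kN·m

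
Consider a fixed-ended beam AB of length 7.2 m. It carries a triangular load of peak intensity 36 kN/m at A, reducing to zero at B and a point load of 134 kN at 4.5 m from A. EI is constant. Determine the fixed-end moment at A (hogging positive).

M_A = 178.1 kN·m

Release both end moments; the primary structure is a simply-supported span AB with redundants M_A and M_B.
End rotations of the released simple span under the applied load (×1/EI):
  at A: triangular load, peak 36: w₀L³/(45EI) = 298.6/EI
  at B: triangular load, peak 36: 7w₀L³/(360EI) = 261.3/EI
  at A: point load 134 at a = 4.5: Pab(L + b)/(6LEI) = 373.1/EI
  at B: point load 134 at a = 4.5: Pab(L + a)/(6LEI) = 440.9/EI
  θ_A0 = 671.7/EI,  θ_B0 = 702.2/EI
Flexibility coefficients: a unit moment at one end gives L/(3EI) there and L/(6EI) at the far end, so f₁₁ = f₂₂ = 2.4/EI and f₁₂ = f₂₁ = 1.2/EI.
Compatibility — zero rotation at each built-in end:
  2.4 M_A + 1.2 M_B = 671.7
  1.2 M_A + 2.4 M_B = 702.2
Solving the pair gives M_A = 178.1 kN·m and M_B = 203.5 kN·m (hogging).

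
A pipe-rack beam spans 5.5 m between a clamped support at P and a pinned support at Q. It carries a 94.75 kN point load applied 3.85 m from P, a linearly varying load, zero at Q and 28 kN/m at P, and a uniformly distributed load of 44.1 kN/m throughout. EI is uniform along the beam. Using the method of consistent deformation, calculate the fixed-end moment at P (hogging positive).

Choose R_Q as the redundant. The primary structure is the cantilever fixed at P.
Deflection at Q on the released cantilever, summing each load's contribution:
  point load 94.75 at a = 3.85: Pa²(3L − a)/(6EI) = 2961/EI
  triangular load, peak 28 at the fixed end: w₀L⁴/(30EI) = 854.1/EI
  UDL 44.1: wL⁴/(8EI) = 5044/EI
  δ_0 = 8859/EI
Tip deflection under a unit load at Q: L³/(3EI) = 55.46/EI.
Compatibility at Q: δ_0 − R_Q·δ_{QQ} = 0, so R_Q = 8859/55.46 = 159.7 kN.
Moment equilibrium about P: M_P = Σ(load moments about P) − R_Q·L = 1173 − 159.7×5.5 = 294.4 kN·m.

M_P = 294.4 kN·m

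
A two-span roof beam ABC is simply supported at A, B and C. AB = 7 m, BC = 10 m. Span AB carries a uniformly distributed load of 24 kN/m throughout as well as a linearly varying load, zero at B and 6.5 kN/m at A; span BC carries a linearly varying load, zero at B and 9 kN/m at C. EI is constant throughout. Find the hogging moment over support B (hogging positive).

M_B = 99.06 kN·m

Insert a hinge at B; M_B is the redundant, and each span becomes simply supported.
Discontinuity in slope at B on the released structure — sum the simple-span end rotations:
  span AB: UDL 24: wL³/(24EI) = 343/EI
  span AB: triangular load, peak 6.5: 7w₀L³/(360EI) = 43.35/EI
  span BC: triangular load, peak 9: 7w₀L³/(360EI) = 175/EI
  relative rotation θ_0 = (386.4 + 175)/EI = 561.4/EI
A unit hogging moment at B produces rotation L₁/(3EI) + L₂/(3EI) = 5.667/EI.
Slope continuity at B: θ_0 = M_B·5.667/EI, so M_B = 561.4/5.667 = 99.06 kN·m (hogging).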